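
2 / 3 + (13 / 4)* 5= 203 / 12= 16.92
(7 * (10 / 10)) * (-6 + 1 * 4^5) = 7126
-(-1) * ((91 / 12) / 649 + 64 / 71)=504893 / 552948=0.91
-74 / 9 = -8.22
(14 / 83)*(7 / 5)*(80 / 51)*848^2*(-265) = -70588730.00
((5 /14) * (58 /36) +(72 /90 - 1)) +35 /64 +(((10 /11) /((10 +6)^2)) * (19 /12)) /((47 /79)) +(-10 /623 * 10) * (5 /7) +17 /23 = 1859312895577 /1194777239040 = 1.56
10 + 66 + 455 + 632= 1163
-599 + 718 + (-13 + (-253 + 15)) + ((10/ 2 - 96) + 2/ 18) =-2006/ 9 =-222.89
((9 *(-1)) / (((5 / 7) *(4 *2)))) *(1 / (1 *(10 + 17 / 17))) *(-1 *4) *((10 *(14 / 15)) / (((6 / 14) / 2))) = 1372 / 55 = 24.95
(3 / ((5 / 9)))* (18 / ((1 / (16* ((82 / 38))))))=318816 / 95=3355.96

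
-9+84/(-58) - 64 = -2159/29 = -74.45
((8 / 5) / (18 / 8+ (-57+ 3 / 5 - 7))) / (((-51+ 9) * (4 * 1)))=4 / 25683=0.00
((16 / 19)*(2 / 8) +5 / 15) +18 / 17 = 1553 / 969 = 1.60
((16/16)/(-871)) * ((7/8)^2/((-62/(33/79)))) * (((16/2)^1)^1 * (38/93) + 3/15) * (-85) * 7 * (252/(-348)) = 2172648093/245457666688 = 0.01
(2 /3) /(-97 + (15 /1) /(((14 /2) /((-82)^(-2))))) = -94136 /13696743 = -0.01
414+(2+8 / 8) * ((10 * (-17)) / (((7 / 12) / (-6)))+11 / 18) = 237785 / 42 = 5661.55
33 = 33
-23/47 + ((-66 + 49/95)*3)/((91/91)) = -879346/4465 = -196.94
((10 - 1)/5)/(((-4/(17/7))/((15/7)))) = -459/196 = -2.34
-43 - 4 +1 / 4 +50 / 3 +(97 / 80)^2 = -549373 / 19200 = -28.61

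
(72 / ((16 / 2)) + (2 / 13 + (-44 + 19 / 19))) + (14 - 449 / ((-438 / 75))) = 108257 / 1898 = 57.04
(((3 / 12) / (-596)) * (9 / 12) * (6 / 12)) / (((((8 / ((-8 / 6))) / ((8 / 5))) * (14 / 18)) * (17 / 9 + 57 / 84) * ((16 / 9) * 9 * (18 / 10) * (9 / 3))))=3 / 12339584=0.00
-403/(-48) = 403/48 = 8.40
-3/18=-1/6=-0.17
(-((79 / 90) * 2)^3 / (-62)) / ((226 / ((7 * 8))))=6902546 / 319210875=0.02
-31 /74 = -0.42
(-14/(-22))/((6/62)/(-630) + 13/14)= 22785/33242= 0.69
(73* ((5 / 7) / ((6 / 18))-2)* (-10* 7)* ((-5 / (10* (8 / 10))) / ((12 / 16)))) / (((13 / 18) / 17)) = 186150 / 13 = 14319.23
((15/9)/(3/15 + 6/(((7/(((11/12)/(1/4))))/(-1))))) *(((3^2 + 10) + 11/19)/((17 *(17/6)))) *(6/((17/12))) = -9374400/9614741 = -0.98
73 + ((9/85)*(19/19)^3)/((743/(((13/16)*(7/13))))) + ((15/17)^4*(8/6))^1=366420151039/4964488240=73.81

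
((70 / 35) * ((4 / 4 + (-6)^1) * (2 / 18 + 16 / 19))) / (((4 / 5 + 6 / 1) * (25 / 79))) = -4.43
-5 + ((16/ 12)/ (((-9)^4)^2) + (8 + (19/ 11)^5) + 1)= 402956438673593/ 20798152391313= 19.37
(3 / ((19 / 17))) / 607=51 / 11533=0.00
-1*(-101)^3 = 1030301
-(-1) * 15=15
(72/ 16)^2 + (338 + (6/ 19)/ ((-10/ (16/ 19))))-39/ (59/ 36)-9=138625307/ 425980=325.43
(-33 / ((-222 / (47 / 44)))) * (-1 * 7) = -329 / 296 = -1.11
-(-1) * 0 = 0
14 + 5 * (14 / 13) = 252 / 13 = 19.38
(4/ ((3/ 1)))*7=9.33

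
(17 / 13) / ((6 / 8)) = 68 / 39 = 1.74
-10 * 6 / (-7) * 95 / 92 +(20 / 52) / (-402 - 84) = 8.85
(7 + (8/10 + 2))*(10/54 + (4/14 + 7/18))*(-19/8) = -8645/432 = -20.01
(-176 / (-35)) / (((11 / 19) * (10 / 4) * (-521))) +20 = 1822892 / 91175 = 19.99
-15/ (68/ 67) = -1005/ 68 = -14.78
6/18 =1/3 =0.33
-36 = -36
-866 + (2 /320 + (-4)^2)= -135999 /160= -849.99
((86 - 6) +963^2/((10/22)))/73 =10201459/365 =27949.20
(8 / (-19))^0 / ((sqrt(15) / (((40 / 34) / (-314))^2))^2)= 2000 / 152235363962163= 0.00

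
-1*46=-46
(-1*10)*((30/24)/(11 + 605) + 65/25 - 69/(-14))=-92777/1232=-75.31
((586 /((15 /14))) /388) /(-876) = -2051 /1274580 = -0.00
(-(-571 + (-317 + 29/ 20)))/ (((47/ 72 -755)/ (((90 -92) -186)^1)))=8571672/ 38795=220.95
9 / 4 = 2.25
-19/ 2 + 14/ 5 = -67/ 10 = -6.70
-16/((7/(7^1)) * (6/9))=-24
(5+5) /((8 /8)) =10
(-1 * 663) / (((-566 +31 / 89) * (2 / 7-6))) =-137683 / 671240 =-0.21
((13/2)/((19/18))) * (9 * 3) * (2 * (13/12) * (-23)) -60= -317127/38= -8345.45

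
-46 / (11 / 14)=-644 / 11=-58.55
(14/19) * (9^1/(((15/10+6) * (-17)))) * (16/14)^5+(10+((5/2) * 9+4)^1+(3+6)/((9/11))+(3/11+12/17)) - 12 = 3103249333/85307530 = 36.38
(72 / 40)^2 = 81 / 25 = 3.24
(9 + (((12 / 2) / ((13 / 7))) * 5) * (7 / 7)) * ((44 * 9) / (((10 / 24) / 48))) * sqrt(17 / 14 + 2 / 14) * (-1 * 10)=-74587392 * sqrt(266) / 91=-13367951.09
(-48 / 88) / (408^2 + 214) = -3 / 916729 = -0.00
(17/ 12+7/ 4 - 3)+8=49/ 6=8.17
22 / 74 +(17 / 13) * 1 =1.60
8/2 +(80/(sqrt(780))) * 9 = 4 +24 * sqrt(195)/13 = 29.78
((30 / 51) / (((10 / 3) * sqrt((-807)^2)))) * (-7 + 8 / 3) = -13 / 13719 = -0.00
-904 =-904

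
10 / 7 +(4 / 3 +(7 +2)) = 247 / 21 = 11.76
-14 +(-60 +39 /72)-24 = -2339 /24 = -97.46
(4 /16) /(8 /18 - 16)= -9 /560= -0.02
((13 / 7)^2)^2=28561 / 2401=11.90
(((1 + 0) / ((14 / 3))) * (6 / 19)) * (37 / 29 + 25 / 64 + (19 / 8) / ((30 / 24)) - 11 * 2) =-1539567 / 1234240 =-1.25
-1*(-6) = 6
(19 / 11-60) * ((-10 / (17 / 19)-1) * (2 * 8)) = 2122992 / 187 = 11352.90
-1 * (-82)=82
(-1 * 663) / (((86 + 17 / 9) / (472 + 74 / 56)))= -79080651 / 22148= -3570.55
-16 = -16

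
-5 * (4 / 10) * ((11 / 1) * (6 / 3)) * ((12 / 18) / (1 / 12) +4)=-528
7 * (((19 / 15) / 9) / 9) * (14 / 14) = 133 / 1215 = 0.11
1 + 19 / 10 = 29 / 10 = 2.90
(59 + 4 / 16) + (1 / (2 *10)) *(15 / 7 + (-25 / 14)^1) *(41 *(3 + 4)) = 515 / 8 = 64.38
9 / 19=0.47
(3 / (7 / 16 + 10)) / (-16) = -3 / 167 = -0.02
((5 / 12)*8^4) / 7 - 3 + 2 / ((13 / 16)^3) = 11282261 / 46137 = 244.54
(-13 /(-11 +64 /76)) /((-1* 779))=-13 /7913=-0.00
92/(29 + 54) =1.11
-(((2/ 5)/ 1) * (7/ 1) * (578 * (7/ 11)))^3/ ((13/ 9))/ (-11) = 1635702252641856/ 23791625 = 68751178.31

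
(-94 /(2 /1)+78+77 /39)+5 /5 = 1325 /39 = 33.97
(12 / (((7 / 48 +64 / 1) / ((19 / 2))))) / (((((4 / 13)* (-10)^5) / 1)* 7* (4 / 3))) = -6669 / 1077650000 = -0.00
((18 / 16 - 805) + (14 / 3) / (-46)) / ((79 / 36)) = -1331385 / 3634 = -366.37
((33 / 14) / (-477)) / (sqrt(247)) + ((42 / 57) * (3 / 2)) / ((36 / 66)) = 77 / 38 -11 * sqrt(247) / 549822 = 2.03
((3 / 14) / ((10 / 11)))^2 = 1089 / 19600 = 0.06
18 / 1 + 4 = 22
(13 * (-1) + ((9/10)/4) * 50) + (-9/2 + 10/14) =-155/28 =-5.54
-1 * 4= -4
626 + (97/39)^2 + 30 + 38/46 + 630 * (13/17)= 680811388/594711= 1144.78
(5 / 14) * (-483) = -345 / 2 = -172.50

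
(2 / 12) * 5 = 5 / 6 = 0.83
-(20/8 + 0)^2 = -25/4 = -6.25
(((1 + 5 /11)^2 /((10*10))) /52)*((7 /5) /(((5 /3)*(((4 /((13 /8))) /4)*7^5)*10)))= 3 /907878125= 0.00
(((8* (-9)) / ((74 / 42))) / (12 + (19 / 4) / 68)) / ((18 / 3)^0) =-58752 / 17353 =-3.39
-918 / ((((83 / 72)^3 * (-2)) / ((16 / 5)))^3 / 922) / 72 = 312970594383446484713472 / 23367531908442550375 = 13393.40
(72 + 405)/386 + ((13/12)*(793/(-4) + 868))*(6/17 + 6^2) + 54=693775761/26248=26431.57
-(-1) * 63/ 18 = 7/ 2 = 3.50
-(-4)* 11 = 44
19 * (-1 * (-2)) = 38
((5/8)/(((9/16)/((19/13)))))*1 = 190/117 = 1.62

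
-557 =-557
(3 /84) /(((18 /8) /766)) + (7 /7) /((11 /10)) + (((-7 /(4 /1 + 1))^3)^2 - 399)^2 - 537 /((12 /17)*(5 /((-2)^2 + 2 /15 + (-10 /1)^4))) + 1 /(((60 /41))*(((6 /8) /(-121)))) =-154410973112016263 /112792968750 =-1368976.94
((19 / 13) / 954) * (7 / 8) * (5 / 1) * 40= 3325 / 12402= 0.27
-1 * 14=-14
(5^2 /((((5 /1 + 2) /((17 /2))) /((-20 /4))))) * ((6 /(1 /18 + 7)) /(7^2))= -114750 /43561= -2.63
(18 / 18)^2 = 1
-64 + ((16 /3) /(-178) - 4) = -18164 /267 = -68.03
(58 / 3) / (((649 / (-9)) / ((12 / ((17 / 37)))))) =-77256 / 11033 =-7.00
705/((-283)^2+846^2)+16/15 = 2548691/2387415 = 1.07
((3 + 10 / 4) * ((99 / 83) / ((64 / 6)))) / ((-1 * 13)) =-3267 / 69056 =-0.05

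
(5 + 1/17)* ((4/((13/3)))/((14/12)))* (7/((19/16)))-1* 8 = 65480/4199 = 15.59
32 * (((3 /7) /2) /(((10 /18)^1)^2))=3888 /175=22.22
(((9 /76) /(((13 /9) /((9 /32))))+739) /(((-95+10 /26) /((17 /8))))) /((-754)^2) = -397204201 /13605088174080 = -0.00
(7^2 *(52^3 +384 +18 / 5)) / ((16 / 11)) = 189991571 / 40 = 4749789.28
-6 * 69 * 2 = -828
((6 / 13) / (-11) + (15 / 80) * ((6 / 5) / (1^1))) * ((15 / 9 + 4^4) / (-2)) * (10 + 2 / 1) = -282.98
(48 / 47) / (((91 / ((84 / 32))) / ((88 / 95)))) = 1584 / 58045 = 0.03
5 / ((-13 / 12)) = -4.62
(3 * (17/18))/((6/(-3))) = -17/12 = -1.42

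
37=37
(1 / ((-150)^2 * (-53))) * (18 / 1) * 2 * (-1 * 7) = 7 / 33125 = 0.00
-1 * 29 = -29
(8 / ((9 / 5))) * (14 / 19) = 3.27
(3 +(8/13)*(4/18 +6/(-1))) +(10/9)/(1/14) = 15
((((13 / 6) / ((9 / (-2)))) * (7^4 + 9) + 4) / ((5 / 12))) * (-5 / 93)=124888 / 837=149.21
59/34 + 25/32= 1369/544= 2.52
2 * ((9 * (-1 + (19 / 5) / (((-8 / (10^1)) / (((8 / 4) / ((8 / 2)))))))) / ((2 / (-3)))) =729 / 8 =91.12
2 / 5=0.40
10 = 10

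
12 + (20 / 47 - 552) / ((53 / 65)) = -1655168 / 2491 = -664.46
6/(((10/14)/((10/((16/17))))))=357/4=89.25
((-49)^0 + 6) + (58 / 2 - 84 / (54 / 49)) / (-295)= 3802 / 531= 7.16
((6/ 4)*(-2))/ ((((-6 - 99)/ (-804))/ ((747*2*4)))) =-4804704/ 35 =-137277.26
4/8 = 1/2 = 0.50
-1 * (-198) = 198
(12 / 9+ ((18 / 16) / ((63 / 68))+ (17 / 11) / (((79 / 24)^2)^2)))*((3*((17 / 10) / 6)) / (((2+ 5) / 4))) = 783379267817 / 629822809770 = 1.24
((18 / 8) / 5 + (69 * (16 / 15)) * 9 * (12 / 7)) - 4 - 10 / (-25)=31707 / 28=1132.39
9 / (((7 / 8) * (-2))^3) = -576 / 343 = -1.68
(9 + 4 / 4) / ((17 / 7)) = 70 / 17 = 4.12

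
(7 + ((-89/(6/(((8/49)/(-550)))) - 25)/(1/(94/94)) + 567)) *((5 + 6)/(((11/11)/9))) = 54351.44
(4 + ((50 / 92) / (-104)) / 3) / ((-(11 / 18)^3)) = -13944069 / 795938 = -17.52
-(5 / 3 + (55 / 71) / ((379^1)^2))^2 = -2600257492998400 / 936086639554089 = -2.78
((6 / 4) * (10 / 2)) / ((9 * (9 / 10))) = 25 / 27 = 0.93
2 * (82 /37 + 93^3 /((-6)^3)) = -1101611 /148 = -7443.32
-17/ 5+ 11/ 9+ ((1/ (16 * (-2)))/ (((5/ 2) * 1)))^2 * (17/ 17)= -125431/ 57600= -2.18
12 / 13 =0.92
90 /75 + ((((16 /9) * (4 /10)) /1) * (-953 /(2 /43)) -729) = -137683 /9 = -15298.11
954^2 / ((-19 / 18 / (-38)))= 32764176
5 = 5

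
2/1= 2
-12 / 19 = -0.63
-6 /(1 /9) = -54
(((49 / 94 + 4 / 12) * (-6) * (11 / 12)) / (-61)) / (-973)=-2651 / 33475092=-0.00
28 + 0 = 28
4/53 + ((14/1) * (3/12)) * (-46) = -8529/53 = -160.92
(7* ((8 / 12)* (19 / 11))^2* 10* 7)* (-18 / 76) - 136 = -35076 / 121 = -289.88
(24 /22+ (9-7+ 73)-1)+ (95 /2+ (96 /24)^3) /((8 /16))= 3279 /11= 298.09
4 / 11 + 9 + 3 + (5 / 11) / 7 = 87 / 7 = 12.43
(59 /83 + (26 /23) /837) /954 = 1137967 /1524332682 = 0.00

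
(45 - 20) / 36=25 / 36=0.69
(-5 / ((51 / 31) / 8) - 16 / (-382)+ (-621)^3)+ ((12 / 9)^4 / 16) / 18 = -566871550246843 / 2367063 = -239483085.26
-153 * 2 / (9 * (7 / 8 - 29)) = 272 / 225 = 1.21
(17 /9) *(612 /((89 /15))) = 17340 /89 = 194.83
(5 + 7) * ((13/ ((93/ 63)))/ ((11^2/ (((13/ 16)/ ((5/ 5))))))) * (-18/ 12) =-31941/ 30008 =-1.06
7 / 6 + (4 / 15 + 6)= 223 / 30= 7.43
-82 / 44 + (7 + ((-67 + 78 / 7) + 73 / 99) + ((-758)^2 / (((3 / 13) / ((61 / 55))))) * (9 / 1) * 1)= 172227510871 / 6930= 24852454.67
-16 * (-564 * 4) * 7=252672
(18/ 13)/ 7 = 18/ 91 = 0.20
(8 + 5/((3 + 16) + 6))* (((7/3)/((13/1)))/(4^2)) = 287/3120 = 0.09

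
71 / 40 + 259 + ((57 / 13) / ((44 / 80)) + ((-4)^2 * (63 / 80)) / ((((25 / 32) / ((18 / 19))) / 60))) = 644198799 / 543400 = 1185.50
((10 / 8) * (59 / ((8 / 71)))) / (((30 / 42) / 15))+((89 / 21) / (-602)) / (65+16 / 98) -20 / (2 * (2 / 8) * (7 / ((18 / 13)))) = 13737.24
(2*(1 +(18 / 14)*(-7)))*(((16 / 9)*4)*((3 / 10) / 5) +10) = -12512 / 75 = -166.83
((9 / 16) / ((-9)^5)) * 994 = -497 / 52488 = -0.01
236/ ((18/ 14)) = 1652/ 9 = 183.56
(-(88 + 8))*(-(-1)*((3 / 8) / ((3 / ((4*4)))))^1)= -192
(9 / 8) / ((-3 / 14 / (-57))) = 1197 / 4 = 299.25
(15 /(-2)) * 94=-705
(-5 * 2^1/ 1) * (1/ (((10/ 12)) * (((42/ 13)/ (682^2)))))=-12093224/ 7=-1727603.43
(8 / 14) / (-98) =-0.01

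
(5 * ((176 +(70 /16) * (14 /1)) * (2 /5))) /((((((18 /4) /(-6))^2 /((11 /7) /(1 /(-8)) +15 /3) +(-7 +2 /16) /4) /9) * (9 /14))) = -11266528 /3041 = -3704.88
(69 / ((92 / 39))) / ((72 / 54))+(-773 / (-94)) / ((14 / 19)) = 174227 / 5264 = 33.10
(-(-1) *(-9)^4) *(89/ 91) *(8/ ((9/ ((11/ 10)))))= 2854764/ 455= 6274.21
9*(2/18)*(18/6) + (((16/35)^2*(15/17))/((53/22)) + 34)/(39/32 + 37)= 1050624637/269971135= 3.89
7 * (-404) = -2828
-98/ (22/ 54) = -2646/ 11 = -240.55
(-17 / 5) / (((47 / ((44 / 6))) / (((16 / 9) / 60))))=-1496 / 95175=-0.02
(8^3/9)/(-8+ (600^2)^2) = 64/145799999991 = 0.00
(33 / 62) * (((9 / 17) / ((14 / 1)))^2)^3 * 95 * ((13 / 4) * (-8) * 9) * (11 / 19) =-112854153555 / 5634085536877504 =-0.00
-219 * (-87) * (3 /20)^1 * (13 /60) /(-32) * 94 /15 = -3880461 /32000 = -121.26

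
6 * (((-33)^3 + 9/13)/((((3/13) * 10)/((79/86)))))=-18453294/215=-85829.27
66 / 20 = 33 / 10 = 3.30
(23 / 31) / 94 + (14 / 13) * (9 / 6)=61493 / 37882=1.62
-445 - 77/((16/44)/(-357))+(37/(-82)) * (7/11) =135569631/1804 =75149.46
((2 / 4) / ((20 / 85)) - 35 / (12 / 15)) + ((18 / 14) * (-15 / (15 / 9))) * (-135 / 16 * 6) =15237 / 28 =544.18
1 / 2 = 0.50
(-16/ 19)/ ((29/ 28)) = -448/ 551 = -0.81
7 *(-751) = -5257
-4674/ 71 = -65.83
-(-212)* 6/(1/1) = 1272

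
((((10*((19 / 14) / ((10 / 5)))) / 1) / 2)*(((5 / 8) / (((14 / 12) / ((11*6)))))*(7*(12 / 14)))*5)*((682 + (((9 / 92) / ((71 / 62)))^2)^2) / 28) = 54735513082278329577375 / 624422903396685568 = 87657.76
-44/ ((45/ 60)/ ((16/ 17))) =-2816/ 51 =-55.22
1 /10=0.10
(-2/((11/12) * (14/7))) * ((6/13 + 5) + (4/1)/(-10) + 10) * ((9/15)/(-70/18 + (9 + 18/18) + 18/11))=-317196/249275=-1.27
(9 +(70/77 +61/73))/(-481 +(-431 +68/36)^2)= 698868/11945494649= 0.00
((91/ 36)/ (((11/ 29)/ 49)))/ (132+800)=129311/ 369072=0.35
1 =1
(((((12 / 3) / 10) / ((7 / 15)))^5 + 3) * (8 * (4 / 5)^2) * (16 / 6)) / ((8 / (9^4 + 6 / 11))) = 38776.20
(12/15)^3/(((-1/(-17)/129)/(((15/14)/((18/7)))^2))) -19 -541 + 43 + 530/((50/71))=6458/15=430.53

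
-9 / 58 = -0.16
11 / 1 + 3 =14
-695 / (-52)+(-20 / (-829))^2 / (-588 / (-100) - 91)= 63525089335 / 4752958756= 13.37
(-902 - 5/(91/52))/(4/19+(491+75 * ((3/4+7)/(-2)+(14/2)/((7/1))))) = -962768/293223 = -3.28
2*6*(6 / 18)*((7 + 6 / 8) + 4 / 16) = 32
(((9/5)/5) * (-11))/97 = -0.04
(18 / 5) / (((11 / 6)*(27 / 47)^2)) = 8836 / 1485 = 5.95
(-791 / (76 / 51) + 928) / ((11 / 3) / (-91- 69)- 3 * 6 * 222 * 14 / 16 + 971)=-3622440 / 23032769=-0.16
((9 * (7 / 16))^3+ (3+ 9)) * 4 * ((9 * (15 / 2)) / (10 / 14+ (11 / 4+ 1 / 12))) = 5559.39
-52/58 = -26/29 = -0.90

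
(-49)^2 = 2401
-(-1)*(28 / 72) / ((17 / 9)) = 7 / 34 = 0.21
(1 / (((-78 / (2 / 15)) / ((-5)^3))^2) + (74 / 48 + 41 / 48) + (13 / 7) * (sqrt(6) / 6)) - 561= -122337719 / 219024 + 13 * sqrt(6) / 42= -557.80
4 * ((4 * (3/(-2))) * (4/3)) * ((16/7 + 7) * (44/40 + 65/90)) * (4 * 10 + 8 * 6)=-3001856/63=-47648.51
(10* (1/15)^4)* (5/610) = 1/617625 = 0.00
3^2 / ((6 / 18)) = 27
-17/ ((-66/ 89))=1513/ 66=22.92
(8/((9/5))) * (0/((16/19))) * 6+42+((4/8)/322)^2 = 17418913/414736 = 42.00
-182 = -182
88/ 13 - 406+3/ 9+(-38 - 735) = -45704/ 39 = -1171.90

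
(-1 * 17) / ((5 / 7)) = -119 / 5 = -23.80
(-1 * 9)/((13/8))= -72/13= -5.54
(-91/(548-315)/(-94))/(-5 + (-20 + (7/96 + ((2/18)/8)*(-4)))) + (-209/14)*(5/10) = -7.46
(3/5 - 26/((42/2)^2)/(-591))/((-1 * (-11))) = 71093/1303155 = 0.05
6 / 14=3 / 7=0.43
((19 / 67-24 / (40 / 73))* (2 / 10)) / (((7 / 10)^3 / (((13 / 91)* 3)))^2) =-5248080000 / 386241667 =-13.59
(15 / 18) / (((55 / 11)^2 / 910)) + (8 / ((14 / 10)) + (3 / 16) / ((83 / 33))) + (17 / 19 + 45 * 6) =162679661 / 529872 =307.02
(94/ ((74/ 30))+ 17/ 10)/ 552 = 0.07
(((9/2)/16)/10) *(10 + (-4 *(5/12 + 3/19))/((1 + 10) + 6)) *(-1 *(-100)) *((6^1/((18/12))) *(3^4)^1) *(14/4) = 81299295/2584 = 31462.58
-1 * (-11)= 11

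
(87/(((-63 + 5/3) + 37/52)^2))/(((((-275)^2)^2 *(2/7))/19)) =20113704/73070068315234375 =0.00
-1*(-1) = 1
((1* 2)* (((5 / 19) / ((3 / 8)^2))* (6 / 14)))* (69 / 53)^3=70081920 / 19800641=3.54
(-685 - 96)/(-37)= 781/37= 21.11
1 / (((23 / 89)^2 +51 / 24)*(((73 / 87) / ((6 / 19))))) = 33078096 / 192639043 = 0.17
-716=-716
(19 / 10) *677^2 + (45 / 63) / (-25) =12191551 / 14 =870825.07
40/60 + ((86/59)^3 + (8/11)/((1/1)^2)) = 30437282/6777507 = 4.49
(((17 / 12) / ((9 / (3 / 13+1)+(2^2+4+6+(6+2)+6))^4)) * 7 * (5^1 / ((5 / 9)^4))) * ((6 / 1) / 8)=3197988864 / 12738075078125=0.00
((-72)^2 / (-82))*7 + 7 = -17857 / 41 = -435.54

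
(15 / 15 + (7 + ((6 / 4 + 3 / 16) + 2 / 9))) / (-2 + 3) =1427 / 144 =9.91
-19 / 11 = -1.73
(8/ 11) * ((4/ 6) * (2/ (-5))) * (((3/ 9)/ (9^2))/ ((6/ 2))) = -32/ 120285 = -0.00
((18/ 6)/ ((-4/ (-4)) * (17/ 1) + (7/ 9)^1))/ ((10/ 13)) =351/ 1600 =0.22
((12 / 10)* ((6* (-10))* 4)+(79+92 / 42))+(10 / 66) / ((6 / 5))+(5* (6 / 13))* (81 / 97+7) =-329629043 / 1747746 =-188.60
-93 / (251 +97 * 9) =-93 / 1124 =-0.08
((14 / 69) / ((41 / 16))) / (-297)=-224 / 840213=-0.00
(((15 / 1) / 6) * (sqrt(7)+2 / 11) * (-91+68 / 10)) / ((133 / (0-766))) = 3428.01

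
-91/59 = -1.54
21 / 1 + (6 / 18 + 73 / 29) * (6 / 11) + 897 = 293338 / 319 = 919.55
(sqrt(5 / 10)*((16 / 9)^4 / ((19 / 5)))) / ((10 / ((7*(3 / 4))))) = 28672*sqrt(2) / 41553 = 0.98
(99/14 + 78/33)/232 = 1453/35728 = 0.04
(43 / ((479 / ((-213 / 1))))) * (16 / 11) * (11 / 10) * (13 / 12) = -79378 / 2395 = -33.14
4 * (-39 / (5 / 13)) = -2028 / 5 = -405.60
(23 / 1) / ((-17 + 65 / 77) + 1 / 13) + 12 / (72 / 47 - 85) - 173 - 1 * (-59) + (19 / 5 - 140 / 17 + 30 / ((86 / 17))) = -5265424770601 / 46155840735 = -114.08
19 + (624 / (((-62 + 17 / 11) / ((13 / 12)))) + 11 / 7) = 892 / 95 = 9.39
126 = 126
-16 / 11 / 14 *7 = -8 / 11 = -0.73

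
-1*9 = -9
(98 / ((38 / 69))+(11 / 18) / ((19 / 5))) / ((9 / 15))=304565 / 1026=296.85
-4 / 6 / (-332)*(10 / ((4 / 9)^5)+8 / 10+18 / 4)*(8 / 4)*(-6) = -1489793 / 106240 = -14.02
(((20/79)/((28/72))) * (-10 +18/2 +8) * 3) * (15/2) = 8100/79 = 102.53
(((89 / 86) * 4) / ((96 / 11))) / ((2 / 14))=6853 / 2064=3.32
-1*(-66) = 66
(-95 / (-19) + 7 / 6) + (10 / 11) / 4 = 211 / 33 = 6.39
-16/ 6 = -8/ 3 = -2.67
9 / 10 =0.90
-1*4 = -4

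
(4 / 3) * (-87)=-116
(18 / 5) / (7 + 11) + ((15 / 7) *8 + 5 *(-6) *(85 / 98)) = -2126 / 245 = -8.68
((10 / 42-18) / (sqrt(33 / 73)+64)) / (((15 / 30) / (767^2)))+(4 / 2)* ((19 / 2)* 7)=-2049535673993 / 6278475+438863594* sqrt(2409) / 6278475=-323007.67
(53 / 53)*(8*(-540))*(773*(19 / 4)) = -15861960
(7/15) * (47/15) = 329/225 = 1.46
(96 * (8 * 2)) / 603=512 / 201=2.55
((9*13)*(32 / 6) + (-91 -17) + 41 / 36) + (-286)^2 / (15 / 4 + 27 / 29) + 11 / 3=17994.72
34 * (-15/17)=-30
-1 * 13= -13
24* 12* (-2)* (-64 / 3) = 12288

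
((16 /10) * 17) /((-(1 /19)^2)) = -9819.20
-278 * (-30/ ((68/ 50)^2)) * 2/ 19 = 2606250/ 5491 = 474.64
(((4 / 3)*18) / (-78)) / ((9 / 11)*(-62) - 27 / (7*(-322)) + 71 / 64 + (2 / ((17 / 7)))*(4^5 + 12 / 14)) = -3173632 / 8193622047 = -0.00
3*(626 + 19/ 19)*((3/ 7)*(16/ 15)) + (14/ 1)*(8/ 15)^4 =861.02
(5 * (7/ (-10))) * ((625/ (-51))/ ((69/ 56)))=122500/ 3519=34.81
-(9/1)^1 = -9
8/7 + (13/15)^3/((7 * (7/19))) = 230743/165375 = 1.40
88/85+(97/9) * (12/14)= 18338/1785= 10.27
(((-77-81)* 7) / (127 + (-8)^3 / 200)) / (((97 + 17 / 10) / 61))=-39500 / 7191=-5.49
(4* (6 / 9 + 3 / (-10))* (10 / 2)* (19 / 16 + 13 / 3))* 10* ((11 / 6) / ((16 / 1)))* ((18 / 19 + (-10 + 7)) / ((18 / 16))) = -2084225 / 24624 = -84.64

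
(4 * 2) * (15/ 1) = 120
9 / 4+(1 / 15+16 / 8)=259 / 60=4.32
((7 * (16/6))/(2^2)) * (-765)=-3570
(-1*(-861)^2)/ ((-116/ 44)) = 281190.72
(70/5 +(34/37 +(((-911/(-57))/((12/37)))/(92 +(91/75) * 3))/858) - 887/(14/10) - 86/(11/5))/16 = -239044548862927/5814906185088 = -41.11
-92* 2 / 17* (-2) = 368 / 17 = 21.65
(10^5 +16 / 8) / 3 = 33334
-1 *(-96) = 96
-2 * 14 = -28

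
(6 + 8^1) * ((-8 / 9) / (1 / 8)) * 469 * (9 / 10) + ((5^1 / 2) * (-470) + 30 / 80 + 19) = -1727121 / 40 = -43178.02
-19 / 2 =-9.50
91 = 91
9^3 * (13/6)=3159/2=1579.50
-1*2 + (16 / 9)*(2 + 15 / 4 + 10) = 26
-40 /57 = -0.70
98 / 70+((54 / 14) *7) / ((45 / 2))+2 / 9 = 127 / 45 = 2.82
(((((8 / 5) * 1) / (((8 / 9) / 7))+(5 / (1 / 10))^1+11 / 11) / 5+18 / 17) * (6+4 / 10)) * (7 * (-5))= -3086.46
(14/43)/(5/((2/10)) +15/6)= 28/2365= 0.01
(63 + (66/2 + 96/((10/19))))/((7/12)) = 16704/35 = 477.26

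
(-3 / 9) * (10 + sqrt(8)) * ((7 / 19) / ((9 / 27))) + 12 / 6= -32 / 19-14 * sqrt(2) / 19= -2.73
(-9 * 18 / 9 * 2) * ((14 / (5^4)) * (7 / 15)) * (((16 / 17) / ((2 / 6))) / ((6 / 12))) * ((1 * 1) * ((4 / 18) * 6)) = -150528 / 53125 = -2.83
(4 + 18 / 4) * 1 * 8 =68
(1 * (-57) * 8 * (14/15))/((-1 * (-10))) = -1064/25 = -42.56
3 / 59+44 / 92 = 718 / 1357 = 0.53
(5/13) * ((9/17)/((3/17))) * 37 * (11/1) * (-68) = -415140/13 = -31933.85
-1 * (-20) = 20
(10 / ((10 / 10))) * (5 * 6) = 300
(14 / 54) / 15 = 7 / 405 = 0.02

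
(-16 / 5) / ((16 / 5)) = -1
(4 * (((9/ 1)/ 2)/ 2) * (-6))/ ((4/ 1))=-27/ 2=-13.50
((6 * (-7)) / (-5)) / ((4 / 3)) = 63 / 10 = 6.30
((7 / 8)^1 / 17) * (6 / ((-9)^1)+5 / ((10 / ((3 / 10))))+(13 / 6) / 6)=-49 / 6120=-0.01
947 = 947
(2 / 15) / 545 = 2 / 8175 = 0.00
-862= -862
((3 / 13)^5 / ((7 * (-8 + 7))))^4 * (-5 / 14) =-17433922005 / 638832852328843192335856814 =-0.00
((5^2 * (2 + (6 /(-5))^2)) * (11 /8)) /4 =29.56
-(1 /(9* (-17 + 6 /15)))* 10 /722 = 25 /269667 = 0.00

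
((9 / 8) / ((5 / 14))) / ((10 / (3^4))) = 5103 / 200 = 25.52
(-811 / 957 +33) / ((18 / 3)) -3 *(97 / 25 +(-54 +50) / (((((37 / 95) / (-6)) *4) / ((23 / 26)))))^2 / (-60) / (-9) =7588586166961 / 2075741971875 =3.66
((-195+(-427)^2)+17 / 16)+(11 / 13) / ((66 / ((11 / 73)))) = 8296616455 / 45552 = 182135.06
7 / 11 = 0.64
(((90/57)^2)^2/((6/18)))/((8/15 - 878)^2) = 136687500/5644145299081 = 0.00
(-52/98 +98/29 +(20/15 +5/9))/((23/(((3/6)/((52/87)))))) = 60589/351624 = 0.17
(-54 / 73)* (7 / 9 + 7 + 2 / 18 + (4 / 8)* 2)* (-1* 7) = 3360 / 73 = 46.03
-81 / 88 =-0.92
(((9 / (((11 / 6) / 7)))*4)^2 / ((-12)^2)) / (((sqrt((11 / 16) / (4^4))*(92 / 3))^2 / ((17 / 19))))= 621831168 / 13377881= 46.48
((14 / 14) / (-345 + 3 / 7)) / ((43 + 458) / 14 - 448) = 49 / 6959826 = 0.00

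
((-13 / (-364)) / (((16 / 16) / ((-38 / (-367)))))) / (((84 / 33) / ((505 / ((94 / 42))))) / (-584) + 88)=23114355 / 550053401737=0.00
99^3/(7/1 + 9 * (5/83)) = 80534817/626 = 128649.87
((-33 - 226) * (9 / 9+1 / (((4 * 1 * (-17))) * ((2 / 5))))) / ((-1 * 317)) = 33929 / 43112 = 0.79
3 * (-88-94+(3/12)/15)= -10919/20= -545.95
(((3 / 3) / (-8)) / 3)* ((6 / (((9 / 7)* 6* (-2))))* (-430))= -6.97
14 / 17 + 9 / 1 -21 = -190 / 17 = -11.18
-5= -5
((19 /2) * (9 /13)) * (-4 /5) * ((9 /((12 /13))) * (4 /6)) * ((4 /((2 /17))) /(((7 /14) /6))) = -69768 /5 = -13953.60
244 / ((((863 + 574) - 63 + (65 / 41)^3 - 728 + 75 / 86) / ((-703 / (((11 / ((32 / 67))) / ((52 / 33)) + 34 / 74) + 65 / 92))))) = -75774739819697152 / 4537595992003725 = -16.70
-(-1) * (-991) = -991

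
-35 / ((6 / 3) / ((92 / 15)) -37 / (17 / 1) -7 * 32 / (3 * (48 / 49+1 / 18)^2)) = 22814783530 / 46628638087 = 0.49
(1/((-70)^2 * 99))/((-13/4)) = -1/1576575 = -0.00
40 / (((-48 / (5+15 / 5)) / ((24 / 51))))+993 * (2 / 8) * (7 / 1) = 353861 / 204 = 1734.61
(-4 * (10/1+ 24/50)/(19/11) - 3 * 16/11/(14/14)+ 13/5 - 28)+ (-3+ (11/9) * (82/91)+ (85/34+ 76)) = 193151351/8558550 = 22.57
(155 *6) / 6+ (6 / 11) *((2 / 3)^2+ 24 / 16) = 5150 / 33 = 156.06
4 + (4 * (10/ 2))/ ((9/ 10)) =236/ 9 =26.22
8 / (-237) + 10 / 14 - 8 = -12143 / 1659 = -7.32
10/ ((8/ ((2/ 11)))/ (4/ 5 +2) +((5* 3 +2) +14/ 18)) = 63/ 211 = 0.30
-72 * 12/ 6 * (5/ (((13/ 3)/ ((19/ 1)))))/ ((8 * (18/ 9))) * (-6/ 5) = 236.77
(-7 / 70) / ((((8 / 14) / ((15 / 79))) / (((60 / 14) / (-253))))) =45 / 79948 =0.00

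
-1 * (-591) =591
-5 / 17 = -0.29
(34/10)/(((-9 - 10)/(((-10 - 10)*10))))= 680/19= 35.79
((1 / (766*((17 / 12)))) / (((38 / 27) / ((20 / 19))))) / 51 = 540 / 39958007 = 0.00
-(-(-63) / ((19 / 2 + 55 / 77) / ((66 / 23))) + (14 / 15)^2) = -1249304 / 67275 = -18.57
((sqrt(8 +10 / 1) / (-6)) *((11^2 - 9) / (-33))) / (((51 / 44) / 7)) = 1568 *sqrt(2) / 153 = 14.49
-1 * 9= -9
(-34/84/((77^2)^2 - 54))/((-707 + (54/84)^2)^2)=-46648/2022677253994652841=-0.00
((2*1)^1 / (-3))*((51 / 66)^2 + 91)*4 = -88666 / 363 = -244.26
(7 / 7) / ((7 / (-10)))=-10 / 7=-1.43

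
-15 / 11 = -1.36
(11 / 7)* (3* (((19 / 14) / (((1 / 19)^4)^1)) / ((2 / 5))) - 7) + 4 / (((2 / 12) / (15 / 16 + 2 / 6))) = 2084490.60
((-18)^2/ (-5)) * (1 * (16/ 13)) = -5184/ 65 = -79.75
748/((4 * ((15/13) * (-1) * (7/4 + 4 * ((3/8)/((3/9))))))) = -9724/375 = -25.93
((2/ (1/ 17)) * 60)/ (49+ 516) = 408/ 113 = 3.61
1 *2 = 2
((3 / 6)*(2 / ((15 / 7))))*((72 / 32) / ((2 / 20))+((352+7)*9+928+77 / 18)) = 263704 / 135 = 1953.36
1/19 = 0.05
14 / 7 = 2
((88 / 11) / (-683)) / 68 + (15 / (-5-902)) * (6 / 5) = -0.02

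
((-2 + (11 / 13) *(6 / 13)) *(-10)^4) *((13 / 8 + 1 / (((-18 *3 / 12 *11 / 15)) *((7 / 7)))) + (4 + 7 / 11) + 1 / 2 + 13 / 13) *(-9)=182580000 / 169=1080355.03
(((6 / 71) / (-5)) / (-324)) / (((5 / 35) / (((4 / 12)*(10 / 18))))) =7 / 103518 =0.00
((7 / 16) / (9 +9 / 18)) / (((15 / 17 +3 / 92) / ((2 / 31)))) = 2737 / 842859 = 0.00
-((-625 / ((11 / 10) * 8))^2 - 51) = -4993.23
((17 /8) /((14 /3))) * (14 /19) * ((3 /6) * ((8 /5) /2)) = 51 /380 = 0.13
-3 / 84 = -1 / 28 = -0.04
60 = 60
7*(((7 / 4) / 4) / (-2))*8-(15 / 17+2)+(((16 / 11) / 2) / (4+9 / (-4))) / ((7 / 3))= -548103 / 36652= -14.95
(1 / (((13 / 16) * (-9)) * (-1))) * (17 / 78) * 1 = 136 / 4563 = 0.03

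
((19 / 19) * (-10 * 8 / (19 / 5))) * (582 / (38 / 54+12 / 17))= -106855200 / 12293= -8692.36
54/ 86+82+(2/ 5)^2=88997/ 1075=82.79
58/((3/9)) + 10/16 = 1397/8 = 174.62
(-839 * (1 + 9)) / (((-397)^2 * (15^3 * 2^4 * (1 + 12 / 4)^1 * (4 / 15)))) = -0.00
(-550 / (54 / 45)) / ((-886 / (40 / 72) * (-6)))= -6875 / 143532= -0.05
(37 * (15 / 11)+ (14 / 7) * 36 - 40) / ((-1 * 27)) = -907 / 297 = -3.05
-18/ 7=-2.57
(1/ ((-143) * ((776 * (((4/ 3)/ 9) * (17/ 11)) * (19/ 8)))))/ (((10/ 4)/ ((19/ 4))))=-0.00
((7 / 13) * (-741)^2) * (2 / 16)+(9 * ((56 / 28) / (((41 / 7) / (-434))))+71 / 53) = 619304279 / 17384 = 35624.96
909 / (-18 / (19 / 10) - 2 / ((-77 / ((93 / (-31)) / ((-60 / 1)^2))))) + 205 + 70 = 1488985025 / 8316019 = 179.05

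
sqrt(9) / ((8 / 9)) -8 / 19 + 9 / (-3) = -7 / 152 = -0.05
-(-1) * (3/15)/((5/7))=0.28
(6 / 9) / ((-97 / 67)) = -134 / 291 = -0.46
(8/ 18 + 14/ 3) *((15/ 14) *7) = 115/ 3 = 38.33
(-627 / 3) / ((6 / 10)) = -1045 / 3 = -348.33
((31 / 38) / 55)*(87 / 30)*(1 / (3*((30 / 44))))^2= 9889 / 961875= 0.01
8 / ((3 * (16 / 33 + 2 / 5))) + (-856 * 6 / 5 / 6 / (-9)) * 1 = 72388 / 3285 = 22.04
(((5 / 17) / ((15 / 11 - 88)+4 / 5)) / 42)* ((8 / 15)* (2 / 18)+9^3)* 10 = -27066325 / 45505719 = -0.59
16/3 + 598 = 1810/3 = 603.33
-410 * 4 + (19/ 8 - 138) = -14205/ 8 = -1775.62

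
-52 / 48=-13 / 12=-1.08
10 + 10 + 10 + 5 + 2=37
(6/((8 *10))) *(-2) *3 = -0.45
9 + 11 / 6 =65 / 6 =10.83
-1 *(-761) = 761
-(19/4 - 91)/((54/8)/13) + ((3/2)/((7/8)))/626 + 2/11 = 36071027/216909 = 166.30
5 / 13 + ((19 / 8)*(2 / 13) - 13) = -49 / 4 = -12.25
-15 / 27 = -5 / 9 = -0.56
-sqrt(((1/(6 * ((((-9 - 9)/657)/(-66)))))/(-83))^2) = -803/166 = -4.84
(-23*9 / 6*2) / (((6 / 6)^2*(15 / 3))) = -69 / 5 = -13.80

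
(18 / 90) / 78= 1 / 390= 0.00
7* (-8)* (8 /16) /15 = -28 /15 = -1.87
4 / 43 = 0.09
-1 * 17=-17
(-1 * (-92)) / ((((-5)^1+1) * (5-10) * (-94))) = -23 / 470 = -0.05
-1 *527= -527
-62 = -62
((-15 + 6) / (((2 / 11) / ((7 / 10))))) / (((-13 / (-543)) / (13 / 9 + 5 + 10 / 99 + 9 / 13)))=-10475.24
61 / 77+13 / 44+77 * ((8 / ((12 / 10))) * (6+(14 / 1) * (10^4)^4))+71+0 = 71866666666666669818.75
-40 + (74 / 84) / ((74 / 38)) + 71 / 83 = -134881 / 3486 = -38.69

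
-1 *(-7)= 7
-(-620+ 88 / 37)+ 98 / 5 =117886 / 185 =637.22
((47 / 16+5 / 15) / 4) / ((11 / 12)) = 157 / 176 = 0.89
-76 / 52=-19 / 13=-1.46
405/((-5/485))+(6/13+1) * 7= -510572/13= -39274.77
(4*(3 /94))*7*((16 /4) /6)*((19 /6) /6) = 133 /423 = 0.31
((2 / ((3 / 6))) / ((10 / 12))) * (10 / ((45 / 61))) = 976 / 15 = 65.07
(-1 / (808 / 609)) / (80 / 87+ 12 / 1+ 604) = -52983 / 43366976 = -0.00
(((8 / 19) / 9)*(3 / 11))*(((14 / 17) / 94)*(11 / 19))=56 / 865317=0.00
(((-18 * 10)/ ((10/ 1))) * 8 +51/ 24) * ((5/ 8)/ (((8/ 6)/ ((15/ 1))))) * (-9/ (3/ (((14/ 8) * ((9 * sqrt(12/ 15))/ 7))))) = 1379025 * sqrt(5)/ 512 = 6022.64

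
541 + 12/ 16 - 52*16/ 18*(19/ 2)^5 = -128737645/ 36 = -3576045.69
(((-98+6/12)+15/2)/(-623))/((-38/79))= -3555/11837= -0.30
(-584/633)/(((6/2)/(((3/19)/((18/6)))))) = -584/36081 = -0.02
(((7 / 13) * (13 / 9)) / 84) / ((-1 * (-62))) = 1 / 6696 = 0.00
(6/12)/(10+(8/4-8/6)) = 3/64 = 0.05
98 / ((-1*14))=-7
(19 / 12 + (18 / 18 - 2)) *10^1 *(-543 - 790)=-46655 / 6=-7775.83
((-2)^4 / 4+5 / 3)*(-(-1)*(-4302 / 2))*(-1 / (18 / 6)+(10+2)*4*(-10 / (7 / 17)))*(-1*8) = -795925448 / 7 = -113703635.43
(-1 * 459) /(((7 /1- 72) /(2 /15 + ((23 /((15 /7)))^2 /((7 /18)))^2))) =25175653974 /40625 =619708.41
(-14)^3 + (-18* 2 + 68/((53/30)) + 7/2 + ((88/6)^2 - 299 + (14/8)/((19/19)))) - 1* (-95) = -5199583/1908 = -2725.15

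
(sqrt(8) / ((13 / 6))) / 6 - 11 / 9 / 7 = -11 / 63 +2 * sqrt(2) / 13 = 0.04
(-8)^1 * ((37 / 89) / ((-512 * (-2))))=-37 / 11392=-0.00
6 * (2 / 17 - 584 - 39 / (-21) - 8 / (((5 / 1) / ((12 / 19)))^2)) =-3751305678 / 1073975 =-3492.92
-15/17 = -0.88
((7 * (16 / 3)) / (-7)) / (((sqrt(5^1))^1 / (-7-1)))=128 * sqrt(5) / 15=19.08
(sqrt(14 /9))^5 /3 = 196* sqrt(14) /729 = 1.01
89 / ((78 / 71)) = 6319 / 78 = 81.01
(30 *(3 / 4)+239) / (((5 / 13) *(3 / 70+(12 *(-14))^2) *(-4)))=-47593 / 7902732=-0.01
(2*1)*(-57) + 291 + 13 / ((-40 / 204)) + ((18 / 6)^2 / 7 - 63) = 3429 / 70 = 48.99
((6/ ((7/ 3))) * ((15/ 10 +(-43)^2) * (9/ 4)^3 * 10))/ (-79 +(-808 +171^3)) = 121411305/ 1119848576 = 0.11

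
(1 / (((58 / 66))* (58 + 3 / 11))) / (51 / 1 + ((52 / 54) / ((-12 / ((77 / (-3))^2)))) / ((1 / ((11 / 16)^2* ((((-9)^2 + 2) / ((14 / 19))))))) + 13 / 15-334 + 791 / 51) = -23033134080 / 3634338136394627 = -0.00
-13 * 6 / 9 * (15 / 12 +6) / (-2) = 377 / 12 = 31.42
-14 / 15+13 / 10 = 11 / 30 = 0.37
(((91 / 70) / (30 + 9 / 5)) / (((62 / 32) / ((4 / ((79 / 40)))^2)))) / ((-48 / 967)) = -160908800 / 92285667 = -1.74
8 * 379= 3032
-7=-7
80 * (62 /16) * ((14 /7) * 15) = 9300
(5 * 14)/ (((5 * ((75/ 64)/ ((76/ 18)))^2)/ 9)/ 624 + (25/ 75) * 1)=209.96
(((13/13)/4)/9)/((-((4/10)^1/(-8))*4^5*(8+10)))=5/165888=0.00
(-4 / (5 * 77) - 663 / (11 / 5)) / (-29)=4001 / 385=10.39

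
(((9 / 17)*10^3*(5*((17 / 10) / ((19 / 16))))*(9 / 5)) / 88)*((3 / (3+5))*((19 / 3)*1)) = 2025 / 11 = 184.09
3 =3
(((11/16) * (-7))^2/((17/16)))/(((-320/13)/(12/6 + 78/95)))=-5164159/2067200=-2.50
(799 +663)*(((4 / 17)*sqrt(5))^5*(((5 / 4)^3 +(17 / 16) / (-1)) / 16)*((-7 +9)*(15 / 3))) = 1225500*sqrt(5) / 83521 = 32.81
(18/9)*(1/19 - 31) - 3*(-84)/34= -17598/323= -54.48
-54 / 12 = -9 / 2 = -4.50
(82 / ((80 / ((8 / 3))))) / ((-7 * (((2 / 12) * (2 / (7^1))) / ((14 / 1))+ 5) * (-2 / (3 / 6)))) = 287 / 14710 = 0.02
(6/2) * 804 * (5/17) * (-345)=-4160700/17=-244747.06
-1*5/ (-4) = 5/ 4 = 1.25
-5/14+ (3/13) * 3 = 61/182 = 0.34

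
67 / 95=0.71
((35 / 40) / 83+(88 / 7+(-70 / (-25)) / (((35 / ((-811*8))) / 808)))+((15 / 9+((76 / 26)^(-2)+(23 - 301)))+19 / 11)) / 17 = -580912327436117 / 23532940200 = -24685.07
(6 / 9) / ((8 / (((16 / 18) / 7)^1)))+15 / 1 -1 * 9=1136 / 189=6.01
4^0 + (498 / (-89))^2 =32.31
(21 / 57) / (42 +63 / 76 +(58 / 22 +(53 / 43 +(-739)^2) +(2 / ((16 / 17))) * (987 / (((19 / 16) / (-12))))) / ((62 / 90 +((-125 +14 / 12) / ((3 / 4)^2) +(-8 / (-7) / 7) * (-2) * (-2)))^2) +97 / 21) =582662950500808716 / 92379907080625142339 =0.01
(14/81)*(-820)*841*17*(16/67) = -2626072960/5427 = -483890.36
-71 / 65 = -1.09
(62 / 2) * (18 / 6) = 93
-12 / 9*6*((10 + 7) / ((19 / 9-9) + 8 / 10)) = 3060 / 137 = 22.34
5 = 5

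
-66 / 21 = -22 / 7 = -3.14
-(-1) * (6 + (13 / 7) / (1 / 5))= 15.29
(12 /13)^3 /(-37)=-1728 /81289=-0.02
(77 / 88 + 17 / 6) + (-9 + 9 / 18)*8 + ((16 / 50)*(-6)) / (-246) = -1581383 / 24600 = -64.28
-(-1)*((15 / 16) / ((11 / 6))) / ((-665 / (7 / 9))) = -1 / 1672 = -0.00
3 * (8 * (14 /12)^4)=2401 /54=44.46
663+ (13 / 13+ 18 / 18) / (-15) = 9943 / 15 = 662.87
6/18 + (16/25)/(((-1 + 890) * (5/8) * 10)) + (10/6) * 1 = 1111314/555625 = 2.00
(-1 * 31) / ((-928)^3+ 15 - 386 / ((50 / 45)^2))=1550 / 39958952483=0.00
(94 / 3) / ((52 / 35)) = 1645 / 78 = 21.09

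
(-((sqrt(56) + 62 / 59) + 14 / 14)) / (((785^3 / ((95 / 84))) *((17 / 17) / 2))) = -19 *sqrt(14) / 2031693825 - 2299 / 239739871350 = -0.00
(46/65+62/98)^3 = 77799797109/32309356625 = 2.41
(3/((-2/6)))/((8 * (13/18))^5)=-531441/380204032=-0.00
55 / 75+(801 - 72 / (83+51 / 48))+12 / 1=3279958 / 4035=812.88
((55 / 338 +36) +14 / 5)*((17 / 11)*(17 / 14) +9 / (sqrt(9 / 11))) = 19029783 / 260260 +197541*sqrt(11) / 1690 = 460.79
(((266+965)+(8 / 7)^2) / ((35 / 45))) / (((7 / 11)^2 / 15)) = 986356305 / 16807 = 58687.23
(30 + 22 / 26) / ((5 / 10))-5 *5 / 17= 13309 / 221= 60.22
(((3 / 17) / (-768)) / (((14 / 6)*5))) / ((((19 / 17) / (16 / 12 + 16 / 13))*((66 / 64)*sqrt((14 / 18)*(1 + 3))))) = -0.00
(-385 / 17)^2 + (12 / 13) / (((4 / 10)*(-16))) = 15411065 / 30056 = 512.75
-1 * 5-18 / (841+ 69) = -2284 / 455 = -5.02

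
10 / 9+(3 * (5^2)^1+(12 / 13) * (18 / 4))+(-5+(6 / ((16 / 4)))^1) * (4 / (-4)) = 83.76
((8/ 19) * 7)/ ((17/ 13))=728/ 323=2.25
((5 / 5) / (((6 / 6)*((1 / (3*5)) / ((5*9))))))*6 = 4050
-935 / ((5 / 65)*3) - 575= -13880 / 3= -4626.67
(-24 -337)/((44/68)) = -6137/11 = -557.91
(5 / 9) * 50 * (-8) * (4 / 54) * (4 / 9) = -16000 / 2187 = -7.32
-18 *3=-54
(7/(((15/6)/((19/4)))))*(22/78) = 1463/390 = 3.75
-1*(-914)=914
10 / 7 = 1.43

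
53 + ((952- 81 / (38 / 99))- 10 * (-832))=346331 / 38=9113.97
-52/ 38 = -26/ 19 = -1.37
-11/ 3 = -3.67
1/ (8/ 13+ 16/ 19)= 247/ 360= 0.69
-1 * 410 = -410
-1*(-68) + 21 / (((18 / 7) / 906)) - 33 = 7434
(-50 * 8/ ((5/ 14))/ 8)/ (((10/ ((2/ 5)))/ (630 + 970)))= -8960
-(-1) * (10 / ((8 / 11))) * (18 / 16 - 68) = -29425 / 32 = -919.53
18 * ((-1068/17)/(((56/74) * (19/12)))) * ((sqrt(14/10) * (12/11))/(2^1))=-609.10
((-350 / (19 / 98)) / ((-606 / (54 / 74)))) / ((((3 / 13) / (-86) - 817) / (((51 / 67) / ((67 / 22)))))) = -564478200 / 848784559621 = -0.00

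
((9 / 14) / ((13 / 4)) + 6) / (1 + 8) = 188 / 273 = 0.69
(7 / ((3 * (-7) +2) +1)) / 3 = -7 / 54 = -0.13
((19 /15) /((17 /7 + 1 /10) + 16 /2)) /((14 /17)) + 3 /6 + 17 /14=28793 /15477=1.86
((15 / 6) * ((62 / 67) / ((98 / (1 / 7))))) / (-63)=-155 / 2895606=-0.00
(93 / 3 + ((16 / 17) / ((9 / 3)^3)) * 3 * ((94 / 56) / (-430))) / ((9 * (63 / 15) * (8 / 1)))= 7138121 / 69632136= 0.10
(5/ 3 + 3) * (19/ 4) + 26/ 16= 571/ 24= 23.79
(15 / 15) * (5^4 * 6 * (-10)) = -37500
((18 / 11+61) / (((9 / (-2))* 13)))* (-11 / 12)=53 / 54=0.98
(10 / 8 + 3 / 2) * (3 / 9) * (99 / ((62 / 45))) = 16335 / 248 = 65.87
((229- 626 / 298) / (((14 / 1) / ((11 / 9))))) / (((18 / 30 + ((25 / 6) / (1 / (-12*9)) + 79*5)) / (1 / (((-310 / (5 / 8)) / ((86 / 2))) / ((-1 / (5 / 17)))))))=-999449 / 9311904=-0.11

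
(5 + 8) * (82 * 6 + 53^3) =1941797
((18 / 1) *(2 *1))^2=1296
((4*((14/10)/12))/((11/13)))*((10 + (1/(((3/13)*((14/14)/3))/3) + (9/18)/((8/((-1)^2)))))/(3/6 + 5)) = 14287/2904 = 4.92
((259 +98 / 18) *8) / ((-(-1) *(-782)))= -560 / 207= -2.71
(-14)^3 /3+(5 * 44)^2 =142456 /3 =47485.33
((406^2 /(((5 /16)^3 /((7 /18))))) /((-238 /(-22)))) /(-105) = -530489344 /286875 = -1849.20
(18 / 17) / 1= 18 / 17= 1.06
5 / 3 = 1.67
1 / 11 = 0.09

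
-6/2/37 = -3/37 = -0.08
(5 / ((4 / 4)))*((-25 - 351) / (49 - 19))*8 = -1504 / 3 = -501.33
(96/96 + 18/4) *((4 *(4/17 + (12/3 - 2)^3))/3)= 60.39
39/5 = 7.80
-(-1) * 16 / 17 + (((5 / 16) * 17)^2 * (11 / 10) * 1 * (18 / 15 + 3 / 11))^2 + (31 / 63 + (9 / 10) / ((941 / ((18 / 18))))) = 2763202327175663 / 1320958033920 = 2091.82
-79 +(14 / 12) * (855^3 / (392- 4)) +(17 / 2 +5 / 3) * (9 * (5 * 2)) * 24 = 1475374531 / 776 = 1901255.84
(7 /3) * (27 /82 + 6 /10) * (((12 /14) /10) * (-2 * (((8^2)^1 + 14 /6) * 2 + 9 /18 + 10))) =-109093 /2050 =-53.22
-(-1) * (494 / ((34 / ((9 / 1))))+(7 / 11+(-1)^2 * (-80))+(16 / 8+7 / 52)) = 520581 / 9724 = 53.54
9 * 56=504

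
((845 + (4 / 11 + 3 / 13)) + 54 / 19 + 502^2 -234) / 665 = 686364292 / 1806805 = 379.88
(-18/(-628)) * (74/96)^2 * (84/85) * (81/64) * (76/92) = 44244711/2514411520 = 0.02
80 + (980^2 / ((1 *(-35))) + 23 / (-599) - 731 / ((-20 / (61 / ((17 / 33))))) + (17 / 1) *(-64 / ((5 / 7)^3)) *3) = -9580557067 / 299500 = -31988.50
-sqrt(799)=-28.27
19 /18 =1.06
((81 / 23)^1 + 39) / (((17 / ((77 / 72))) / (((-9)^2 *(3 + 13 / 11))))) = 30807 / 34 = 906.09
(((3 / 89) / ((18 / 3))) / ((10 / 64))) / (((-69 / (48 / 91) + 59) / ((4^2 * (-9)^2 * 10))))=-221184 / 34087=-6.49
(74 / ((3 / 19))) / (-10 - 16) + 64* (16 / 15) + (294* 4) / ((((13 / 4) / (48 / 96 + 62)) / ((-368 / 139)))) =-1621518217 / 27105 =-59823.58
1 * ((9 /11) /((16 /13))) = 117 /176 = 0.66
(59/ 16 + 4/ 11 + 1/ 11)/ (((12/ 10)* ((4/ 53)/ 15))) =965925/ 1408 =686.03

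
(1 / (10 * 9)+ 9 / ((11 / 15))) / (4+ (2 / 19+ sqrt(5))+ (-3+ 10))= 48753449 / 42288840-4390121 * sqrt(5) / 42288840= 0.92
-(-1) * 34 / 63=34 / 63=0.54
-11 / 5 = -2.20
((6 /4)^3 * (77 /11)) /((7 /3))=10.12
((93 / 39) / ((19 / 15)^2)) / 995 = 1395 / 933907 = 0.00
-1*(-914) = 914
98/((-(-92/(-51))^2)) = -127449/4232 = -30.12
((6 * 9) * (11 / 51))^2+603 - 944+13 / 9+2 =-525146 / 2601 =-201.90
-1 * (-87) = 87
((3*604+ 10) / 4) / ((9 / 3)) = 911 / 6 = 151.83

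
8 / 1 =8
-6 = -6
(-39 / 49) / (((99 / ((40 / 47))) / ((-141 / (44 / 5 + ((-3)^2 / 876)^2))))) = 0.11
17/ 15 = 1.13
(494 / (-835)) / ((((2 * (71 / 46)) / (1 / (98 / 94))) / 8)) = -4272112 / 2904965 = -1.47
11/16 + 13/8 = 37/16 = 2.31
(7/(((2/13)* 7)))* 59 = 767/2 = 383.50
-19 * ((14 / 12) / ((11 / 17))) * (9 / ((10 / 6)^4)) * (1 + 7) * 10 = -4395384 / 1375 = -3196.64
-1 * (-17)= 17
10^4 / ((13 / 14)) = 140000 / 13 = 10769.23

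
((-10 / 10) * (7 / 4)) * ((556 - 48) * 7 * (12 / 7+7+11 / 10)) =-610743 / 10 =-61074.30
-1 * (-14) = 14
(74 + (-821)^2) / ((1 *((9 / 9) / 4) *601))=2696460 / 601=4486.62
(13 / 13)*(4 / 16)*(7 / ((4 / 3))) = 21 / 16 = 1.31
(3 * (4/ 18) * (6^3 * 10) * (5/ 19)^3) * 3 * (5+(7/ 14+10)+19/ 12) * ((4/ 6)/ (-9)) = -99.63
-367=-367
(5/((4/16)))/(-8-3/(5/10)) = -10/7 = -1.43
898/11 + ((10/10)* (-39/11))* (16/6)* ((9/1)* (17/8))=-1091/11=-99.18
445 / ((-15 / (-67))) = 5963 / 3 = 1987.67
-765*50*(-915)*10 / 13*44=15399450000 / 13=1184573076.92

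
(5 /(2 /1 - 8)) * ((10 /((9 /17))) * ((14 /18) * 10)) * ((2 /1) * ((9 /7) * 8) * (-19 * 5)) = 6460000 /27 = 239259.26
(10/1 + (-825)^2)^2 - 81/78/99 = 132493504922347/286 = 463264003224.99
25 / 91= 0.27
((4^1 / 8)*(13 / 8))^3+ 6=26773 / 4096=6.54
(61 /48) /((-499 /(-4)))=0.01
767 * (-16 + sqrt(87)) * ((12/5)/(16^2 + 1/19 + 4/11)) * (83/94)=-1277294304/12593885 + 79830894 * sqrt(87)/12593885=-42.30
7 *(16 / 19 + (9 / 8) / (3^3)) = 2821 / 456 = 6.19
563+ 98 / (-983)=553331 / 983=562.90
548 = 548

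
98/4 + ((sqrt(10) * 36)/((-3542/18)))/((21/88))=49/2 - 864 * sqrt(10)/1127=22.08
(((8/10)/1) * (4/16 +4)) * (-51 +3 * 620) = 30753/5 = 6150.60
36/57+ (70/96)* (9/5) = 591/304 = 1.94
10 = 10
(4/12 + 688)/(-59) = -11.67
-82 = -82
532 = 532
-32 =-32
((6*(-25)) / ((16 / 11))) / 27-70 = -5315 / 72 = -73.82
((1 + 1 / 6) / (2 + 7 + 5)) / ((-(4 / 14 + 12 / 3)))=-7 / 360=-0.02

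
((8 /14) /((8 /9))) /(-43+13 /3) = -27 /1624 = -0.02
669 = 669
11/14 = 0.79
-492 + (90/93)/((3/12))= -15132/31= -488.13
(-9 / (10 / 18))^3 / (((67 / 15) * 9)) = -105.76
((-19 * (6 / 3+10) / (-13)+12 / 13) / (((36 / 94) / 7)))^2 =173185600 / 1521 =113862.98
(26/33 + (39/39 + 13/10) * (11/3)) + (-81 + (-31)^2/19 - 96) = -734843/6270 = -117.20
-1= -1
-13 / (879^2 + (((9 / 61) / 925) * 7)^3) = -2335382682953125 / 138800954733814515672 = -0.00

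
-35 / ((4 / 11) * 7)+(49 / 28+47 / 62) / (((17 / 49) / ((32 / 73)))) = -10.58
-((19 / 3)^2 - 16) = -217 / 9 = -24.11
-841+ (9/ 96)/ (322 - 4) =-2852671/ 3392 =-841.00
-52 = -52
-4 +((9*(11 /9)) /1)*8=84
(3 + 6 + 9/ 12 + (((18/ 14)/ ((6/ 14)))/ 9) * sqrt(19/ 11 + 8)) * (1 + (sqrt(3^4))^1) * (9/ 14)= 15 * sqrt(1177)/ 77 + 1755/ 28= 69.36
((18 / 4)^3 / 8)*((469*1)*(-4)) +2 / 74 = -12650321 / 592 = -21368.79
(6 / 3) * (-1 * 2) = -4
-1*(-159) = 159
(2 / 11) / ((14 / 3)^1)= 3 / 77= 0.04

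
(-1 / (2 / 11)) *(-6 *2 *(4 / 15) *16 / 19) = 1408 / 95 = 14.82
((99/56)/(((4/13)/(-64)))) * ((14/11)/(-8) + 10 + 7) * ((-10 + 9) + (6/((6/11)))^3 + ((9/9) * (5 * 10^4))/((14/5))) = -5822137035/49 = -118819123.16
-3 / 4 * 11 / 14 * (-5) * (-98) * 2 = -1155 / 2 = -577.50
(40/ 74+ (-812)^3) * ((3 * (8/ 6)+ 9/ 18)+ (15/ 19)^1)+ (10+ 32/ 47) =-93569375173520/ 33041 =-2831917168.78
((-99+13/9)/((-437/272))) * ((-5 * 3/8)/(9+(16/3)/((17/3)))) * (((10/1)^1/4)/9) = -3.18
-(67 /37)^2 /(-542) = 4489 /741998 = 0.01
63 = 63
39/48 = 13/16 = 0.81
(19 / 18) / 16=19 / 288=0.07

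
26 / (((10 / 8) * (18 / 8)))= 416 / 45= 9.24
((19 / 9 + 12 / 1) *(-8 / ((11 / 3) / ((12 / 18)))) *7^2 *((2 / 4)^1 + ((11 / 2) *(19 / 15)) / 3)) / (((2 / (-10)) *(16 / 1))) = 790321 / 891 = 887.00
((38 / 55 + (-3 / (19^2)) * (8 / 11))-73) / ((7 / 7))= -1435817 / 19855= -72.32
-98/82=-49/41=-1.20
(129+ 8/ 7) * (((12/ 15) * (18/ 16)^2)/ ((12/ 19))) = 467343/ 2240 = 208.64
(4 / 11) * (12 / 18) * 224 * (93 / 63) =7936 / 99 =80.16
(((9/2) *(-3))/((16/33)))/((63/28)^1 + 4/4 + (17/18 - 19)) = 8019/4264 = 1.88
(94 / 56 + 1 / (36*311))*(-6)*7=-70.50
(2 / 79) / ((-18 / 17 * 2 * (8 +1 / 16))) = -136 / 91719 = -0.00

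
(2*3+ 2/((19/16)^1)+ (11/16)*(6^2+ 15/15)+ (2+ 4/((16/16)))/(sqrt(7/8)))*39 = 468*sqrt(14)/7+ 392691/304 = 1541.90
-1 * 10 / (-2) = 5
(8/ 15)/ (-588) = -2/ 2205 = -0.00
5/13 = 0.38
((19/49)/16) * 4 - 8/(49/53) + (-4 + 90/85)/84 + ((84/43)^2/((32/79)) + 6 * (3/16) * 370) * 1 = 1927180666/4620651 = 417.08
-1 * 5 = -5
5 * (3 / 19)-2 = -23 / 19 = -1.21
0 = 0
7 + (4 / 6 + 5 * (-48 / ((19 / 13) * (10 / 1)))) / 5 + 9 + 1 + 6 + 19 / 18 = 35747 / 1710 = 20.90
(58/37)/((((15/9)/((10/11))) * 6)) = 58/407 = 0.14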